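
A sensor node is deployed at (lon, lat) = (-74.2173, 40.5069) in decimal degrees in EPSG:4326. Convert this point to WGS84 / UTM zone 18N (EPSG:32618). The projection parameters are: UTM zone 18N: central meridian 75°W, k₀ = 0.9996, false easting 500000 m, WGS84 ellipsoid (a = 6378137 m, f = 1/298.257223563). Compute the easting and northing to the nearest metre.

Zone 18 central meridian λ₀ = 6×18 − 183 = -75°; Δλ = +0.7827°.
Transverse Mercator on WGS84 with k₀ = 0.9996 gives E = 566314.721 m, N = 4484314.852 m.

E 566315 m, N 4484315 m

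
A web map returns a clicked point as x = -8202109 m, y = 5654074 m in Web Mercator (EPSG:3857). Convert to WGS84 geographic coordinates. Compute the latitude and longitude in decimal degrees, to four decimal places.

lat 45.2064°, lon -73.6808°

R = 6378137 m. λ = x/R = -73.68079877°.
φ = 2·arctan(exp(y/R)) − 90° = 2·arctan(2.42657) − 90° = 45.20640203°.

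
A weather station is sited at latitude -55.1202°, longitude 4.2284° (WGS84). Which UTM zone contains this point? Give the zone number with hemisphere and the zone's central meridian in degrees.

UTM zone = ⌊(λ + 180)/6⌋ + 1; 4.2284° ∈ [0°, 6°) → zone 31.
Hemisphere: S (φ < 0).
Central meridian λ₀ = 6×31 − 183 = 3°.

Zone 31S, central meridian 3°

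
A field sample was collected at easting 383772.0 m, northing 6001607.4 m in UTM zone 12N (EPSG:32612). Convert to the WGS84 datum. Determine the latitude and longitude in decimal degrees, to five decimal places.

lat 54.14940°, lon -112.77960°

Zone 12N: λ₀ = -111°, k₀ = 0.9996, false easting 500000 m.
Meridian distance M = (N − FN)/k₀ = 6004009.0 m.
Inverse transverse Mercator on WGS84 gives φ = 54.14939971°, λ = -112.77959958°.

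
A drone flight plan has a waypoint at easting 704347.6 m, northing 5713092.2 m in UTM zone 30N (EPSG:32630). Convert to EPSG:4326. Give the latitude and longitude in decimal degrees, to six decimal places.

lat 51.531900°, lon -0.053701°

Zone 30N: λ₀ = -3°, k₀ = 0.9996, false easting 500000 m.
Meridian distance M = (N − FN)/k₀ = 5715378.4 m.
Inverse transverse Mercator on WGS84 gives φ = 51.53190022°, λ = -0.05370066°.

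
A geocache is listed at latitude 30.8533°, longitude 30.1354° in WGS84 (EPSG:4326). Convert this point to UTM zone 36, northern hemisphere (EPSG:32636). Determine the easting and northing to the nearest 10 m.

Zone 36 central meridian λ₀ = 6×36 − 183 = 33°; Δλ = -2.8646°.
Transverse Mercator on WGS84 with k₀ = 0.9996 gives E = 226055.680 m, N = 3416857.924 m.

E 226060 m, N 3416860 m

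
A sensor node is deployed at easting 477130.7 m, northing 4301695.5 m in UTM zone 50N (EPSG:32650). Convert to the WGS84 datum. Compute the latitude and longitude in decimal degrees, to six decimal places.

Zone 50N: λ₀ = 117°, k₀ = 0.9996, false easting 500000 m.
Meridian distance M = (N − FN)/k₀ = 4303416.9 m.
Inverse transverse Mercator on WGS84 gives φ = 38.86379992°, λ = 116.73639999°.

lat 38.863800°, lon 116.736400°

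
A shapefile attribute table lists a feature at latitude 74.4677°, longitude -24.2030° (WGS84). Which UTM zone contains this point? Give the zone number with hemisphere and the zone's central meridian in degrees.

Zone 26N, central meridian -27°

UTM zone = ⌊(λ + 180)/6⌋ + 1; -24.2030° ∈ [-30°, -24°) → zone 26.
Hemisphere: N (φ ≥ 0).
Central meridian λ₀ = 6×26 − 183 = -27°.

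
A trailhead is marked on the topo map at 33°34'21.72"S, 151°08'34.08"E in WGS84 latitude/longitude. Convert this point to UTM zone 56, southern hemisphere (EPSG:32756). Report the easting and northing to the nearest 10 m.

E 327630 m, N 6283680 m

Zone 56 central meridian λ₀ = 6×56 − 183 = 153°; Δλ = -1.8572°.
Transverse Mercator on WGS84 with k₀ = 0.9996 gives E = 327625.804 m, N = 6283675.332 m.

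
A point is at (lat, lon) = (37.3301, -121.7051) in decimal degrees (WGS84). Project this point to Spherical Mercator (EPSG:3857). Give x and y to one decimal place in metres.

x -13548149.8 m, y 4485218.9 m

Web Mercator is spherical with R = a = 6378137 m.
x = R·λ = 6378137 × -2.124154711 = -13548149.759 m.
y = R·ln tan(π/4 + φ/2) = 6378137 × 0.703217710 = 4485218.895 m.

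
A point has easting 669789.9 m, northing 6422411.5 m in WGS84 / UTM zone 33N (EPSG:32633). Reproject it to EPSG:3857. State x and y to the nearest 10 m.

x 1988820 m, y 7948670 m

Unproject from UTM 33N (λ₀ = 15°) → φ = 57.91109961°, λ = 17.86590022°.
Web Mercator (R = 6378137 m): x = 1988822.916 m, y = 7948665.479 m.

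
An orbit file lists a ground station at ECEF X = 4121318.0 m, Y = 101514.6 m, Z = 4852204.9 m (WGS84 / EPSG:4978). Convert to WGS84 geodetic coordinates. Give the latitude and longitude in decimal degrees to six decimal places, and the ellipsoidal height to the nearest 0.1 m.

lat 49.837600°, lon 1.411001°, h 1369.2 m

λ = atan2(Y, X) = 1.41100063°; p = √(X²+Y²) = 4122568.0 m.
Bowring's method on WGS84 (a = 6378137 m, b = 6356752.314 m) gives φ = 49.83759972°, h = 1369.203 m.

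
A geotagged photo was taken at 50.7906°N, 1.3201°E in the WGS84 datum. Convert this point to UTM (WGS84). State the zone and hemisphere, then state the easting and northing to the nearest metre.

Longitude 1.3201° lies in the 6° band [0°, 6°), giving zone 31; latitude is north of the equator, so 31N.
Zone 31 central meridian λ₀ = 6×31 − 183 = 3°; Δλ = -1.6799°.
Transverse Mercator on WGS84 with k₀ = 0.9996 gives E = 381595.686 m, N = 5627884.376 m.

Zone 31N: E 381596 m, N 5627884 m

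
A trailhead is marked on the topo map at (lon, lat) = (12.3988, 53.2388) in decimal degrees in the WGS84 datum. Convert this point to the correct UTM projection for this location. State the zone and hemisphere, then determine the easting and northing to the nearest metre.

Longitude 12.3988° lies in the 6° band [12°, 18°), giving zone 33; latitude is north of the equator, so 33N.
Zone 33 central meridian λ₀ = 6×33 − 183 = 15°; Δλ = -2.6012°.
Transverse Mercator on WGS84 with k₀ = 0.9996 gives E = 326414.081 m, N = 5901993.295 m.

Zone 33N: E 326414 m, N 5901993 m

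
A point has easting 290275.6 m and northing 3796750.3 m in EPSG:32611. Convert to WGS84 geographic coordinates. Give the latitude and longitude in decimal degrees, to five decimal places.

Zone 11N: λ₀ = -117°, k₀ = 0.9996, false easting 500000 m.
Meridian distance M = (N − FN)/k₀ = 3798269.6 m.
Inverse transverse Mercator on WGS84 gives φ = 34.29079988°, λ = -119.27860037°.

lat 34.29080°, lon -119.27860°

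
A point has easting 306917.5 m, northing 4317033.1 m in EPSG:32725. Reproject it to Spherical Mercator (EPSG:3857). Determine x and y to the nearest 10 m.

x -3981640 m, y -6668360 m

Unproject from UTM 25S (λ₀ = -33°) → φ = -51.26529966°, λ = -35.76769960°.
Web Mercator (R = 6378137 m): x = -3981642.107 m, y = -6668357.012 m.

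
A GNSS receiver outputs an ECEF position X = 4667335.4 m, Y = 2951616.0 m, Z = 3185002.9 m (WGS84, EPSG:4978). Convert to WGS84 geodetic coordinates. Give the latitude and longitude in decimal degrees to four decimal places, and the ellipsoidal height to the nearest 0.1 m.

lat 30.1410°, lon 32.3092°, h 2195.6 m

λ = atan2(Y, X) = 32.30919993°; p = √(X²+Y²) = 5522323.5 m.
Bowring's method on WGS84 (a = 6378137 m, b = 6356752.314 m) gives φ = 30.14100047°, h = 2195.565 m.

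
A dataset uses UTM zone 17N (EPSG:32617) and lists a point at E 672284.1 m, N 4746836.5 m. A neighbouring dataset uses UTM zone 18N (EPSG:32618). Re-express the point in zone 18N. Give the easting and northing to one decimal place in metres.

E 182061.6 m, N 4752028.8 m

UTM 17N → geographic: φ = 42.85470018°, λ = -78.89129975°.
UTM 18N (λ₀ = -75°) forward: E = 182061.635 m, N = 4752028.785 m.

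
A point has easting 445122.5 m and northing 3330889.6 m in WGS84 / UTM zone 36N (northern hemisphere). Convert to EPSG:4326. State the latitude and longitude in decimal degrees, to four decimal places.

lat 30.1080°, lon 32.4304°

Zone 36N: λ₀ = 33°, k₀ = 0.9996, false easting 500000 m.
Meridian distance M = (N − FN)/k₀ = 3332222.5 m.
Inverse transverse Mercator on WGS84 gives φ = 30.10800033°, λ = 32.43039970°.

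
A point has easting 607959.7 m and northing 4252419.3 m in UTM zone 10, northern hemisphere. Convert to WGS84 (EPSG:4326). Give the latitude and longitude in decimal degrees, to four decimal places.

Zone 10N: λ₀ = -123°, k₀ = 0.9996, false easting 500000 m.
Meridian distance M = (N − FN)/k₀ = 4254120.9 m.
Inverse transverse Mercator on WGS84 gives φ = 38.41350036°, λ = -121.76339947°.

lat 38.4135°, lon -121.7634°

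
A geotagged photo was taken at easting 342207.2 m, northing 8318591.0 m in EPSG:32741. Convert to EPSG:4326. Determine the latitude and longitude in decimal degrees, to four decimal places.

lat -15.2039°, lon 61.5310°

Zone 41S: λ₀ = 63°, k₀ = 0.9996, false easting 500000 m, false northing 10000000 m.
Meridian distance M = (N − FN)/k₀ = -1682081.8 m.
Inverse transverse Mercator on WGS84 gives φ = -15.20389984°, λ = 61.53100032°.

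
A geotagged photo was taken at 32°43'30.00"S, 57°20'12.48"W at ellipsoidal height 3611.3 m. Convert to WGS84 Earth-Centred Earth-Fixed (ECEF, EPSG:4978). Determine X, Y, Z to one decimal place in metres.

WGS84: a = 6378137 m, e² = 0.006694380; N(φ) = a/√(1−e²sin²φ) = 6384385.505 m.
X = (N+h)·cosφ·cosλ = 2900379.699 m; Y = (N+h)·cosφ·sinλ = -4524194.797 m; Z = (N(1−e²)+h)·sinφ = -3430293.353 m.

X 2900379.7 m, Y -4524194.8 m, Z -3430293.4 m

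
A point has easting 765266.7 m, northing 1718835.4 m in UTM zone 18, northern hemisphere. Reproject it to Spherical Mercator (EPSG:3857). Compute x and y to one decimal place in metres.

Unproject from UTM 18N (λ₀ = -75°) → φ = 15.53319979°, λ = -72.52700043°.
Web Mercator (R = 6378137 m): x = -8073668.757 m, y = 1750727.136 m.

x -8073668.8 m, y 1750727.1 m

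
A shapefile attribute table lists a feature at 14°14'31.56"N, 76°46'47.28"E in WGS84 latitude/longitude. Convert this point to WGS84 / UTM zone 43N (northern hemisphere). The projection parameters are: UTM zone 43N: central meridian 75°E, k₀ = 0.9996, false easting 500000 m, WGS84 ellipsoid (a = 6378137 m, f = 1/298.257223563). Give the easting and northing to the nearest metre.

Zone 43 central meridian λ₀ = 6×43 − 183 = 75°; Δλ = +1.7798°.
Transverse Mercator on WGS84 with k₀ = 0.9996 gives E = 692026.397 m, N = 1575235.558 m.

E 692026 m, N 1575236 m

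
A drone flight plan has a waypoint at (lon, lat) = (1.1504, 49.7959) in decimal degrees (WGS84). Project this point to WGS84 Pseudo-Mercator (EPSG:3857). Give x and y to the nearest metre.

x 128062 m, y 6411004 m

Web Mercator is spherical with R = a = 6378137 m.
x = R·λ = 6378137 × 0.020078268 = 128061.942 m.
y = R·ln tan(π/4 + φ/2) = 6378137 × 1.005153081 = 6411004.058 m.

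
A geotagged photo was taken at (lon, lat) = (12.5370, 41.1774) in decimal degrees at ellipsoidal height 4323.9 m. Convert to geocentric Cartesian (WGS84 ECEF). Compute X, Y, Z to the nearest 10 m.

X 4696190 m, Y 1044300 m, Z 4180120 m

WGS84: a = 6378137 m, e² = 0.006694380; N(φ) = a/√(1−e²sin²φ) = 6387411.502 m.
X = (N+h)·cosφ·cosλ = 4696186.436 m; Y = (N+h)·cosφ·sinλ = 1044301.640 m; Z = (N(1−e²)+h)·sinφ = 4180118.726 m.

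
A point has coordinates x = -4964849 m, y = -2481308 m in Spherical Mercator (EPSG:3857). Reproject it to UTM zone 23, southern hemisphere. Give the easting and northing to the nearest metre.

E 541361 m, N 7595001 m

Web Mercator inverse (R = 6378137 m) → φ = -21.74809696°, λ = -44.59999740°.
UTM 23S forward: E = 541361.373 m, N = 7595001.254 m.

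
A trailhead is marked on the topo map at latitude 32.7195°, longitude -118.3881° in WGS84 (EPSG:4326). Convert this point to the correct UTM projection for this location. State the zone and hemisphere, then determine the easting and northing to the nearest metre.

Longitude -118.3881° lies in the 6° band [-120°, -114°), giving zone 11; latitude is north of the equator, so 11N.
Zone 11 central meridian λ₀ = 6×11 − 183 = -117°; Δλ = -1.3881°.
Transverse Mercator on WGS84 with k₀ = 0.9996 gives E = 369915.394 m, N = 3621043.236 m.

Zone 11N: E 369915 m, N 3621043 m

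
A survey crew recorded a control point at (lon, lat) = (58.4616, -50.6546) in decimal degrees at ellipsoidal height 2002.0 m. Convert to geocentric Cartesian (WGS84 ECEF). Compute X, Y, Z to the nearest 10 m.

X 2120050 m, Y 3454410 m, Z -4910820 m

WGS84: a = 6378137 m, e² = 0.006694380; N(φ) = a/√(1−e²sin²φ) = 6390943.176 m.
X = (N+h)·cosφ·cosλ = 2120048.260 m; Y = (N+h)·cosφ·sinλ = 3454405.454 m; Z = (N(1−e²)+h)·sinφ = -4910821.970 m.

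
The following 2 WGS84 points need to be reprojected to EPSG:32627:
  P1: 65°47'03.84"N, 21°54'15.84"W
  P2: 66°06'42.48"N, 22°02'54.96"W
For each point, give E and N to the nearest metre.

UTM zone 27N: λ₀ = -21°, k₀ = 0.9996.
P1 (65.7844°, -21.9044°) → (458607.290, 7296176.946) m.
P2 (66.1118°, -22.0486°) → (452617.862, 7332768.136) m.

P1: E 458607 m, N 7296177 m; P2: E 452618 m, N 7332768 m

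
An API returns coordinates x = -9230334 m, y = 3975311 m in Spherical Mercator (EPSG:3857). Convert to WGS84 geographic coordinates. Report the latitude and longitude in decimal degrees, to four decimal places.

R = 6378137 m. λ = x/R = -82.91750110°.
φ = 2·arctan(exp(y/R)) − 90° = 2·arctan(1.86502) − 90° = 33.60070012°.

lat 33.6007°, lon -82.9175°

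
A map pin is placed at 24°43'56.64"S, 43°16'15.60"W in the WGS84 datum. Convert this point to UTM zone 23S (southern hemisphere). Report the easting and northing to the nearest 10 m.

Zone 23 central meridian λ₀ = 6×23 − 183 = -45°; Δλ = +1.7290°.
Transverse Mercator on WGS84 with k₀ = 0.9996 gives E = 674866.249 m, N = 7263578.588 m.

E 674870 m, N 7263580 m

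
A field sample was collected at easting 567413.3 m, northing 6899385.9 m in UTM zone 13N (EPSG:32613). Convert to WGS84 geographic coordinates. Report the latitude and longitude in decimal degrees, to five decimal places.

Zone 13N: λ₀ = -105°, k₀ = 0.9996, false easting 500000 m.
Meridian distance M = (N − FN)/k₀ = 6902146.8 m.
Inverse transverse Mercator on WGS84 gives φ = 62.22020004°, λ = -103.70349969°.

lat 62.22020°, lon -103.70350°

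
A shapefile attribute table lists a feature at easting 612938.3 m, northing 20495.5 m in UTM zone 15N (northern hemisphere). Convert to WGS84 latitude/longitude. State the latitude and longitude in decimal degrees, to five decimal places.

lat 0.18540°, lon -91.98510°

Zone 15N: λ₀ = -93°, k₀ = 0.9996, false easting 500000 m.
Meridian distance M = (N − FN)/k₀ = 20503.7 m.
Inverse transverse Mercator on WGS84 gives φ = 0.18539993°, λ = -91.98510017°.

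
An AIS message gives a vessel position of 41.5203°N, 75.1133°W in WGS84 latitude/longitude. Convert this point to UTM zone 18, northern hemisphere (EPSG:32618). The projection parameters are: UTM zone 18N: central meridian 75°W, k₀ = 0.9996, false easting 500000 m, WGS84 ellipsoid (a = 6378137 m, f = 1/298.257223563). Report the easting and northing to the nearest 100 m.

E 490500 m, N 4596500 m

Zone 18 central meridian λ₀ = 6×18 − 183 = -75°; Δλ = -0.1133°.
Transverse Mercator on WGS84 with k₀ = 0.9996 gives E = 490546.621 m, N = 4596524.111 m.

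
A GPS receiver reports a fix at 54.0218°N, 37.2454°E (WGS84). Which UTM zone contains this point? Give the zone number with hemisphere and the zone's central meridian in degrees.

Zone 37N, central meridian 39°

UTM zone = ⌊(λ + 180)/6⌋ + 1; 37.2454° ∈ [36°, 42°) → zone 37.
Hemisphere: N (φ ≥ 0).
Central meridian λ₀ = 6×37 − 183 = 39°.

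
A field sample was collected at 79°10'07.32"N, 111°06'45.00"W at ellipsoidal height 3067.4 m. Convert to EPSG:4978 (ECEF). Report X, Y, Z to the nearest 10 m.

WGS84: a = 6378137 m, e² = 0.006694380; N(φ) = a/√(1−e²sin²φ) = 6398832.233 m.
X = (N+h)·cosφ·cosλ = -433332.362 m; Y = (N+h)·cosφ·sinλ = -1122278.002 m; Z = (N(1−e²)+h)·sinφ = 6245775.050 m.

X -433330 m, Y -1122280 m, Z 6245780 m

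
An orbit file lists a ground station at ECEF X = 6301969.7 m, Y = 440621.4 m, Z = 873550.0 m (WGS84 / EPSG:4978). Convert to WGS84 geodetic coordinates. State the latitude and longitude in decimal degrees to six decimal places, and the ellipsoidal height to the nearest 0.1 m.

lat 7.925200°, lon 3.999500°, h -268.9 m

λ = atan2(Y, X) = 3.99950013°; p = √(X²+Y²) = 6317354.6 m.
Bowring's method on WGS84 (a = 6378137 m, b = 6356752.314 m) gives φ = 7.92519959°, h = -268.863 m.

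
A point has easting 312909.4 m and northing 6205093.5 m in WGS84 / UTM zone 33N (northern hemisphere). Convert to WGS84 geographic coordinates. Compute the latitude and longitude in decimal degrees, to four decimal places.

Zone 33N: λ₀ = 15°, k₀ = 0.9996, false easting 500000 m.
Meridian distance M = (N − FN)/k₀ = 6207576.5 m.
Inverse transverse Mercator on WGS84 gives φ = 55.95470006°, λ = 12.00320023°.

lat 55.9547°, lon 12.0032°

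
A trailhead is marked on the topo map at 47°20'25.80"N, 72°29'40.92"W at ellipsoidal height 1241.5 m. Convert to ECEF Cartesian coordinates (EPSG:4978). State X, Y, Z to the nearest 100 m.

WGS84: a = 6378137 m, e² = 0.006694380; N(φ) = a/√(1−e²sin²φ) = 6389713.980 m.
X = (N+h)·cosφ·cosλ = 1302668.873 m; Y = (N+h)·cosφ·sinλ = -4130205.605 m; Z = (N(1−e²)+h)·sinφ = 4668412.276 m.

X 1302700 m, Y -4130200 m, Z 4668400 m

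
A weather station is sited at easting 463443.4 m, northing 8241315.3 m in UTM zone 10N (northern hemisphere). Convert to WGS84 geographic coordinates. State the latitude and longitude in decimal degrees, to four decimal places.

Zone 10N: λ₀ = -123°, k₀ = 0.9996, false easting 500000 m.
Meridian distance M = (N − FN)/k₀ = 8244613.1 m.
Inverse transverse Mercator on WGS84 gives φ = 74.25910008°, λ = -124.20729932°.

lat 74.2591°, lon -124.2073°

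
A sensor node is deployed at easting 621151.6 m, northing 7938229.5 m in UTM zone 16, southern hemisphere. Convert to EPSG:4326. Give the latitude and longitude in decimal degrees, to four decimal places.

Zone 16S: λ₀ = -87°, k₀ = 0.9996, false easting 500000 m, false northing 10000000 m.
Meridian distance M = (N − FN)/k₀ = -2062595.5 m.
Inverse transverse Mercator on WGS84 gives φ = -18.64349992°, λ = -85.85140040°.

lat -18.6435°, lon -85.8514°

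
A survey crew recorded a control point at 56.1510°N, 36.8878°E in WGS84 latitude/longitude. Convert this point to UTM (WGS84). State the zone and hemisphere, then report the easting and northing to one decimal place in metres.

Longitude 36.8878° lies in the 6° band [36°, 42°), giving zone 37; latitude is north of the equator, so 37N.
Zone 37 central meridian λ₀ = 6×37 − 183 = 39°; Δλ = -2.1122°.
Transverse Mercator on WGS84 with k₀ = 0.9996 gives E = 368792.058 m, N = 6224894.623 m.

Zone 37N: E 368792.1 m, N 6224894.6 m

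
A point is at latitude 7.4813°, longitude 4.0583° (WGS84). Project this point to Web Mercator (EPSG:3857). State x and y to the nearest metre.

Web Mercator is spherical with R = a = 6378137 m.
x = R·λ = 6378137 × 0.070830697 = 451767.889 m.
y = R·ln tan(π/4 + φ/2) = 6378137 × 0.130945939 = 835191.140 m.

x 451768 m, y 835191 m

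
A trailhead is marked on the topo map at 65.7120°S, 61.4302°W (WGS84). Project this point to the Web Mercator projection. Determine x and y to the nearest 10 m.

x -6838380 m, y -9798460 m

Web Mercator is spherical with R = a = 6378137 m.
x = R·λ = 6378137 × -1.072159250 = -6838378.583 m.
y = R·ln tan(π/4 + φ/2) = 6378137 × -1.536258105 = -9798464.658 m.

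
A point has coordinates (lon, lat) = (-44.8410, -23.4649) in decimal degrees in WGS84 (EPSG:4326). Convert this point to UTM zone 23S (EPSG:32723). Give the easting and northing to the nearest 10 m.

E 516240 m, N 7405010 m

Zone 23 central meridian λ₀ = 6×23 − 183 = -45°; Δλ = +0.1590°.
Transverse Mercator on WGS84 with k₀ = 0.9996 gives E = 516238.240 m, N = 7405005.451 m.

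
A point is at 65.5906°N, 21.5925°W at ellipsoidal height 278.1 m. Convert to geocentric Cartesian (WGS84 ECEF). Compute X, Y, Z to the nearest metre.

X 2457760 m, Y -972724 m, Z 5785484 m

WGS84: a = 6378137 m, e² = 0.006694380; N(φ) = a/√(1−e²sin²φ) = 6395913.955 m.
X = (N+h)·cosφ·cosλ = 2457759.861 m; Y = (N+h)·cosφ·sinλ = -972723.835 m; Z = (N(1−e²)+h)·sinφ = 5785484.473 m.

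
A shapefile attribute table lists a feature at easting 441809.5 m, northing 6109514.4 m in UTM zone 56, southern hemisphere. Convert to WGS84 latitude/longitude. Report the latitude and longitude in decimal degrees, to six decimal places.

lat -35.155600°, lon 152.361100°

Zone 56S: λ₀ = 153°, k₀ = 0.9996, false easting 500000 m, false northing 10000000 m.
Meridian distance M = (N − FN)/k₀ = -3892042.4 m.
Inverse transverse Mercator on WGS84 gives φ = -35.15560045°, λ = 152.36110013°.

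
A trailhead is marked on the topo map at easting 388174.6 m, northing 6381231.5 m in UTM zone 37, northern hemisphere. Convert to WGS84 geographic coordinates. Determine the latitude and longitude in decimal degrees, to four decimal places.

lat 57.5597°, lon 37.1309°

Zone 37N: λ₀ = 39°, k₀ = 0.9996, false easting 500000 m.
Meridian distance M = (N − FN)/k₀ = 6383785.0 m.
Inverse transverse Mercator on WGS84 gives φ = 57.55970023°, λ = 37.13090049°.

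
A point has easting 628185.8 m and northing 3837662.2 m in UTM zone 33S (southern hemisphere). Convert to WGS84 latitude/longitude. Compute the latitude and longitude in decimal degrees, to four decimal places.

Zone 33S: λ₀ = 15°, k₀ = 0.9996, false easting 500000 m, false northing 10000000 m.
Meridian distance M = (N − FN)/k₀ = -6164803.7 m.
Inverse transverse Mercator on WGS84 gives φ = -55.59009966°, λ = 17.03400029°.

lat -55.5901°, lon 17.0340°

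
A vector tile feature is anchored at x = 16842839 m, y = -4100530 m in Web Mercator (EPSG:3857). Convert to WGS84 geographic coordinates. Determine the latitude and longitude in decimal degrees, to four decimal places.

lat -34.5325°, lon 151.3018°

R = 6378137 m. λ = x/R = 151.30179702°.
φ = 2·arctan(exp(y/R)) − 90° = 2·arctan(0.52576) − 90° = -34.53250104°.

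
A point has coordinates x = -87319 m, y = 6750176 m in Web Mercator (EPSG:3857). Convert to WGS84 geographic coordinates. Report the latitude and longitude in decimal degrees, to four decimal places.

lat 51.7229°, lon -0.7844°

R = 6378137 m. λ = x/R = -0.78439992°.
φ = 2·arctan(exp(y/R)) − 90° = 2·arctan(2.88156) − 90° = 51.72289742°.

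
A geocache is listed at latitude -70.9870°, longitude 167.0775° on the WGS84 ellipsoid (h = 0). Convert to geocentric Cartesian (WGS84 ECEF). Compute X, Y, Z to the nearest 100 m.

X -2031300 m, Y 466100 m, Z -6007800 m

WGS84: a = 6378137 m, e² = 0.006694380; N(φ) = a/√(1−e²sin²φ) = 6397306.063 m.
X = (N+h)·cosφ·cosλ = -2031347.635 m; Y = (N+h)·cosφ·sinλ = 466080.343 m; Z = (N(1−e²)+h)·sinφ = -6007809.386 m.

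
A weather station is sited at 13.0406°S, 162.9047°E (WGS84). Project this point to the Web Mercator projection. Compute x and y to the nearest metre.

x 18134468 m, y -1464371 m

Web Mercator is spherical with R = a = 6378137 m.
x = R·λ = 6378137 × 2.843223382 = 18134468.252 m.
y = R·ln tan(π/4 + φ/2) = 6378137 × -0.229592294 = -1464371.106 m.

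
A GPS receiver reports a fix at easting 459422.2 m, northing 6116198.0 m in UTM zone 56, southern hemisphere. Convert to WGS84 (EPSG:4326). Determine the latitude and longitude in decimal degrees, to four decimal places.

lat -35.0962°, lon 152.5548°

Zone 56S: λ₀ = 153°, k₀ = 0.9996, false easting 500000 m, false northing 10000000 m.
Meridian distance M = (N − FN)/k₀ = -3885356.1 m.
Inverse transverse Mercator on WGS84 gives φ = -35.09619995°, λ = 152.55479970°.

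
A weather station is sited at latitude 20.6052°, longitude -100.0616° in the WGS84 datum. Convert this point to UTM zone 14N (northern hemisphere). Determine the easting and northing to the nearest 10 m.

E 389380 m, N 2278820 m

Zone 14 central meridian λ₀ = 6×14 − 183 = -99°; Δλ = -1.0616°.
Transverse Mercator on WGS84 with k₀ = 0.9996 gives E = 389376.865 m, N = 2278815.743 m.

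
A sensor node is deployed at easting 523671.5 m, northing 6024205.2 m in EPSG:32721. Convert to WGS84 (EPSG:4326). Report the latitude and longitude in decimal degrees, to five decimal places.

lat -35.92620°, lon -56.73760°

Zone 21S: λ₀ = -57°, k₀ = 0.9996, false easting 500000 m, false northing 10000000 m.
Meridian distance M = (N − FN)/k₀ = -3977385.8 m.
Inverse transverse Mercator on WGS84 gives φ = -35.92619992°, λ = -56.73760032°.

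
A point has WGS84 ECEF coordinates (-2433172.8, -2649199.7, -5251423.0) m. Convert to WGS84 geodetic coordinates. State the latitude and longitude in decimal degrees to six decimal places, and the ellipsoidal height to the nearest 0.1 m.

λ = atan2(Y, X) = -132.56610054°; p = √(X²+Y²) = 3597025.0 m.
Bowring's method on WGS84 (a = 6378137 m, b = 6356752.314 m) gives φ = -55.76950009°, h = 1662.514 m.

lat -55.769500°, lon -132.566101°, h 1662.5 m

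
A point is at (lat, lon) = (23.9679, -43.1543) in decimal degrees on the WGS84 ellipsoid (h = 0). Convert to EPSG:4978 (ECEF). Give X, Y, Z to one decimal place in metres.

X 4254084.8 m, Y -3988471.0 m, Z 2575035.1 m

WGS84: a = 6378137 m, e² = 0.006694380; N(φ) = a/√(1−e²sin²φ) = 6381662.876 m.
X = (N+h)·cosφ·cosλ = 4254084.759 m; Y = (N+h)·cosφ·sinλ = -3988470.961 m; Z = (N(1−e²)+h)·sinφ = 2575035.060 m.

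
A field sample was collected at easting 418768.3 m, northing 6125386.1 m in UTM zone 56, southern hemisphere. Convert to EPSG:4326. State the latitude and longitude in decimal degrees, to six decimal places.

Zone 56S: λ₀ = 153°, k₀ = 0.9996, false easting 500000 m, false northing 10000000 m.
Meridian distance M = (N − FN)/k₀ = -3876164.4 m.
Inverse transverse Mercator on WGS84 gives φ = -35.01089961°, λ = 152.10970000°.

lat -35.010900°, lon 152.109700°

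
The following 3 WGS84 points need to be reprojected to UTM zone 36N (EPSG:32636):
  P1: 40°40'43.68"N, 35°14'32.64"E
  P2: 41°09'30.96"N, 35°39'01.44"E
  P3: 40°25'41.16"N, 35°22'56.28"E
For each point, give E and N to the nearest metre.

P1: E 689509 m, N 4505520 m; P2: E 722378 m, N 4559750 m; P3: E 702086 m, N 4477999 m

UTM zone 36N: λ₀ = 33°, k₀ = 0.9996.
P1 (40.6788°, 35.2424°) → (689509.181, 4505519.704) m.
P2 (41.1586°, 35.6504°) → (722378.280, 4559749.820) m.
P3 (40.4281°, 35.3823°) → (702086.189, 4477999.242) m.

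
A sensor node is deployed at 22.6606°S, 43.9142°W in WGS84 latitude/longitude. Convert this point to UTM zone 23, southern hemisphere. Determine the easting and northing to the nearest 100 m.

E 611600 m, N 7493600 m

Zone 23 central meridian λ₀ = 6×23 − 183 = -45°; Δλ = +1.0858°.
Transverse Mercator on WGS84 with k₀ = 0.9996 gives E = 611555.425 m, N = 7493643.639 m.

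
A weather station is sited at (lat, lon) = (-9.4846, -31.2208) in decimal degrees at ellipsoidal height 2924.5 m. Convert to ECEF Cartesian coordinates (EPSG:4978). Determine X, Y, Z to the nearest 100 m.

WGS84: a = 6378137 m, e² = 0.006694380; N(φ) = a/√(1−e²sin²φ) = 6378716.770 m.
X = (N+h)·cosφ·cosλ = 5382823.954 m; Y = (N+h)·cosφ·sinλ = -3262625.495 m; Z = (N(1−e²)+h)·sinφ = -1044546.368 m.

X 5382800 m, Y -3262600 m, Z -1044500 m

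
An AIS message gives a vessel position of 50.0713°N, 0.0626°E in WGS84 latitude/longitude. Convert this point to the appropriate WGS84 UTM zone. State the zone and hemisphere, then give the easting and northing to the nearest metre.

Zone 31N: E 289813 m, N 5550692 m

Longitude 0.0626° lies in the 6° band [0°, 6°), giving zone 31; latitude is north of the equator, so 31N.
Zone 31 central meridian λ₀ = 6×31 − 183 = 3°; Δλ = -2.9374°.
Transverse Mercator on WGS84 with k₀ = 0.9996 gives E = 289812.781 m, N = 5550691.521 m.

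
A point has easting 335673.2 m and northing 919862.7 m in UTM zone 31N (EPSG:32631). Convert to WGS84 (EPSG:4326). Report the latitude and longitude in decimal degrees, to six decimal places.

lat 8.318900°, lon 1.507800°

Zone 31N: λ₀ = 3°, k₀ = 0.9996, false easting 500000 m.
Meridian distance M = (N − FN)/k₀ = 920230.8 m.
Inverse transverse Mercator on WGS84 gives φ = 8.31890031°, λ = 1.50780029°.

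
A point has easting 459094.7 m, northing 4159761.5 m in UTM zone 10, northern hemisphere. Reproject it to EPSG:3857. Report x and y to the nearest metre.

Unproject from UTM 10N (λ₀ = -123°) → φ = 37.58400034°, λ = -123.46329979°.
Web Mercator (R = 6378137 m): x = -13743871.664 m, y = 4520824.552 m.

x -13743872 m, y 4520825 m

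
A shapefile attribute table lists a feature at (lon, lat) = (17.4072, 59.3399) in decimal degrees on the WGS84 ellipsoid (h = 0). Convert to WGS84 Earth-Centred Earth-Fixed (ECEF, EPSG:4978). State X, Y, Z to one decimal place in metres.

WGS84: a = 6378137 m, e² = 0.006694380; N(φ) = a/√(1−e²sin²φ) = 6393993.156 m.
X = (N+h)·cosφ·cosλ = 3111252.924 m; Y = (N+h)·cosφ·sinλ = 975436.9501 m; Z = (N(1−e²)+h)·sinφ = 5463341.325 m.

X 3111252.9 m, Y 975437.0 m, Z 5463341.3 m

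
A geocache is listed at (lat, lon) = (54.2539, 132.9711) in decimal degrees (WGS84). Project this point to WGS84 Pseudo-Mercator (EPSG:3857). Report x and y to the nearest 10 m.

x 14802280 m, y 7218390 m

Web Mercator is spherical with R = a = 6378137 m.
x = R·λ = 6378137 × 2.320783505 = 14802275.142 m.
y = R·ln tan(π/4 + φ/2) = 6378137 × 1.131739459 = 7218389.316 m.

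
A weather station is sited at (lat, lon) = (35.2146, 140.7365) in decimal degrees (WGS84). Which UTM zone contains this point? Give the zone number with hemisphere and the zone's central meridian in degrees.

Zone 54N, central meridian 141°

UTM zone = ⌊(λ + 180)/6⌋ + 1; 140.7365° ∈ [138°, 144°) → zone 54.
Hemisphere: N (φ ≥ 0).
Central meridian λ₀ = 6×54 − 183 = 141°.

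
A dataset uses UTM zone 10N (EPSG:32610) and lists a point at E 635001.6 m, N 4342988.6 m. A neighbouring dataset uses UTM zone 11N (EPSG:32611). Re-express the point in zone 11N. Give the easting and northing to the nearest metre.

UTM 10N → geographic: φ = 39.22570002°, λ = -121.43599986°.
UTM 11N (λ₀ = -117°) forward: E = 117025.091 m, N = 4351208.940 m.

E 117025 m, N 4351209 m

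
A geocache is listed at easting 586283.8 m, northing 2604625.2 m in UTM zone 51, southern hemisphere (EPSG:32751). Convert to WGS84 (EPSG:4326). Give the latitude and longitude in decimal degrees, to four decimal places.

lat -66.6649°, lon 124.9523°

Zone 51S: λ₀ = 123°, k₀ = 0.9996, false easting 500000 m, false northing 10000000 m.
Meridian distance M = (N − FN)/k₀ = -7398334.1 m.
Inverse transverse Mercator on WGS84 gives φ = -66.66489964°, λ = 124.95230069°.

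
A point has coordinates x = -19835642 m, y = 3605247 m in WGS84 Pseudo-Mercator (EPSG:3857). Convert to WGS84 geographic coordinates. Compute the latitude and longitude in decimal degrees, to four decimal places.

lat 30.7880°, lon -178.1866°

R = 6378137 m. λ = x/R = -178.18660379°.
φ = 2·arctan(exp(y/R)) − 90° = 2·arctan(1.75989) − 90° = 30.78799687°.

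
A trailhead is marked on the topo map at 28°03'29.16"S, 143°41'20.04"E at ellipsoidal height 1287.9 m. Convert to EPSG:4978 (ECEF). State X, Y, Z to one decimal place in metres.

WGS84: a = 6378137 m, e² = 0.006694380; N(φ) = a/√(1−e²sin²φ) = 6382865.572 m.
X = (N+h)·cosφ·cosλ = -4539817.337 m; Y = (N+h)·cosφ·sinλ = 3336181.646 m; Z = (N(1−e²)+h)·sinφ = -2982794.508 m.

X -4539817.3 m, Y 3336181.6 m, Z -2982794.5 m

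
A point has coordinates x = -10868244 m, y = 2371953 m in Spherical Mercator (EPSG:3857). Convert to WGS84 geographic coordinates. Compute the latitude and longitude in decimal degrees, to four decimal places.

lat 20.8328°, lon -97.6311°

R = 6378137 m. λ = x/R = -97.63109697°.
φ = 2·arctan(exp(y/R)) − 90° = 2·arctan(1.45047) − 90° = 20.83280080°.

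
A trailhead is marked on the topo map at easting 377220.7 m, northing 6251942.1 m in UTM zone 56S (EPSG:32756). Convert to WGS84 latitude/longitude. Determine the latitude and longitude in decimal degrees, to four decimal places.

lat -33.8657°, lon 151.6726°

Zone 56S: λ₀ = 153°, k₀ = 0.9996, false easting 500000 m, false northing 10000000 m.
Meridian distance M = (N − FN)/k₀ = -3749557.7 m.
Inverse transverse Mercator on WGS84 gives φ = -33.86570044°, λ = 151.67259983°.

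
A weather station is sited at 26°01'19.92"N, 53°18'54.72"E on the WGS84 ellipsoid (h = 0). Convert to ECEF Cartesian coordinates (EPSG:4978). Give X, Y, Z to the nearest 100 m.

X 3426300 m, Y 4599300 m, Z 2781300 m

WGS84: a = 6378137 m, e² = 0.006694380; N(φ) = a/√(1−e²sin²φ) = 6382250.086 m.
X = (N+h)·cosφ·cosλ = 3426305.958 m; Y = (N+h)·cosφ·sinλ = 4599288.005 m; Z = (N(1−e²)+h)·sinφ = 2781272.319 m.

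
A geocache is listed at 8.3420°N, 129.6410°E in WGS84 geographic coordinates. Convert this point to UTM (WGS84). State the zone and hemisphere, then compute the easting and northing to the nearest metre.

Zone 52N: E 570579 m, N 922164 m

Longitude 129.6410° lies in the 6° band [126°, 132°), giving zone 52; latitude is north of the equator, so 52N.
Zone 52 central meridian λ₀ = 6×52 − 183 = 129°; Δλ = +0.6410°.
Transverse Mercator on WGS84 with k₀ = 0.9996 gives E = 570578.980 m, N = 922164.078 m.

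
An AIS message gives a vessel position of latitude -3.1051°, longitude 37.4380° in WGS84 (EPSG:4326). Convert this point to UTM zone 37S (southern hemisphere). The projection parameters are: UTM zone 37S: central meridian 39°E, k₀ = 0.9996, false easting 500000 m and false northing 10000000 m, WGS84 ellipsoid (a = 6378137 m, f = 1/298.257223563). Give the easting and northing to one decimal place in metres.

Zone 37 central meridian λ₀ = 6×37 − 183 = 39°; Δλ = -1.5620°.
Transverse Mercator on WGS84 with k₀ = 0.9996 gives E = 326420.464 m, N = 9656661.593 m.

E 326420.5 m, N 9656661.6 m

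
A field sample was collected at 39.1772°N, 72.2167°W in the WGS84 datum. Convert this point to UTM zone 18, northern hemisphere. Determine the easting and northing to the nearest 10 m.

Zone 18 central meridian λ₀ = 6×18 − 183 = -75°; Δλ = +2.7833°.
Transverse Mercator on WGS84 with k₀ = 0.9996 gives E = 740427.811 m, N = 4340131.641 m.

E 740430 m, N 4340130 m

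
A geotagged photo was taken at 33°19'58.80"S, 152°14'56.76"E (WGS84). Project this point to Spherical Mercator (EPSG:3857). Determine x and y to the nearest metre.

Web Mercator is spherical with R = a = 6378137 m.
x = R·λ = 6378137 × 2.657248078 = 16948292.286 m.
y = R·ln tan(π/4 + φ/2) = 6378137 × -0.617670649 = -3939588.017 m.

x 16948292 m, y -3939588 m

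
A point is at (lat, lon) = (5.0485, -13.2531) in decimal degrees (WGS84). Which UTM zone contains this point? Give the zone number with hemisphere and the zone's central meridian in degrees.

UTM zone = ⌊(λ + 180)/6⌋ + 1; -13.2531° ∈ [-18°, -12°) → zone 28.
Hemisphere: N (φ ≥ 0).
Central meridian λ₀ = 6×28 − 183 = -15°.

Zone 28N, central meridian -15°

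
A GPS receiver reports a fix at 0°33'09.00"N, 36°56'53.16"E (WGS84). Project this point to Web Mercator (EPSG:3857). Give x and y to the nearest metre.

x 4113044 m, y 61505 m

Web Mercator is spherical with R = a = 6378137 m.
x = R·λ = 6378137 × 0.644865997 = 4113043.678 m.
y = R·ln tan(π/4 + φ/2) = 6378137 × 0.009643094 = 61504.972 m.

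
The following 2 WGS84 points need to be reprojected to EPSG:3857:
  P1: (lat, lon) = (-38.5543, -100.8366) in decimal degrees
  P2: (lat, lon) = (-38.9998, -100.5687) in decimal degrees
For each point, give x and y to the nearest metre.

P1: x -11225079 m, y -4658028 m; P2: x -11195256 m, y -4721643 m

Web Mercator: x = R·λ, y = R·ln tan(π/4+φ/2), R = 6378137 m.
P1 (-38.5543°, -100.8366°) → (-11225078.965, -4658028.473) m.
P2 (-38.9998°, -100.5687°) → (-11195256.474, -4721642.924) m.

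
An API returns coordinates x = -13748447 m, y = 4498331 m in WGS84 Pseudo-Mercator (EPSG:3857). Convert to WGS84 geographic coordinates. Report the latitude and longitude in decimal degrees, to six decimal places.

lat 37.423701°, lon -123.504401°

R = 6378137 m. λ = x/R = -123.50440073°.
φ = 2·arctan(exp(y/R)) − 90° = 2·arctan(2.02440) − 90° = 37.42370135°.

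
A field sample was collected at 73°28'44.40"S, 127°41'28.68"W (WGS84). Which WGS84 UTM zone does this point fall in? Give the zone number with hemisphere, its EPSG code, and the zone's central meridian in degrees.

UTM zone = ⌊(λ + 180)/6⌋ + 1; -127.6913° ∈ [-132°, -126°) → zone 9.
Hemisphere: S (φ < 0).
Central meridian λ₀ = 6×9 − 183 = -129°.
EPSG code: 32709.

Zone 9S (EPSG:32709), central meridian -129°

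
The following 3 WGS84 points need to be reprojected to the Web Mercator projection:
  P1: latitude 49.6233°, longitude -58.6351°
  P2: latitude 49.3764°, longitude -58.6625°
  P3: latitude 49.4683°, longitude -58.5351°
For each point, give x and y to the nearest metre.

P1: x -6527229 m, y 6381292 m; P2: x -6530280 m, y 6338972 m; P3: x -6516098 m, y 6354699 m

Web Mercator: x = R·λ, y = R·ln tan(π/4+φ/2), R = 6378137 m.
P1 (49.6233°, -58.6351°) → (-6527229.475, 6381291.825) m.
P2 (49.3764°, -58.6625°) → (-6530279.629, 6338971.616) m.
P3 (49.4683°, -58.5351°) → (-6516097.526, 6354698.920) m.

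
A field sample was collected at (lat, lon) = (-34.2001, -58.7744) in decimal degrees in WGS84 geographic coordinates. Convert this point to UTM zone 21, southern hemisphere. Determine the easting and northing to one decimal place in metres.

E 336513.5 m, N 6214233.8 m

Zone 21 central meridian λ₀ = 6×21 − 183 = -57°; Δλ = -1.7744°.
Transverse Mercator on WGS84 with k₀ = 0.9996 gives E = 336513.529 m, N = 6214233.771 m.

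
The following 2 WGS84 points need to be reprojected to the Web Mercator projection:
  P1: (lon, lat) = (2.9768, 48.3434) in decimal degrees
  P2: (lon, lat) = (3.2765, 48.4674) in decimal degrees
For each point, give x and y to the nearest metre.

Web Mercator: x = R·λ, y = R·ln tan(π/4+φ/2), R = 6378137 m.
P1 (48.3434°, 2.9768°) → (331375.860, 6164175.691) m.
P2 (48.4674°, 3.2765°) → (364738.312, 6184968.802) m.

P1: x 331376 m, y 6164176 m; P2: x 364738 m, y 6184969 m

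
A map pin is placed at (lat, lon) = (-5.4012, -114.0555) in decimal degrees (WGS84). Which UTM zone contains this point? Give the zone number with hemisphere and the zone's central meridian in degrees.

Zone 11S, central meridian -117°

UTM zone = ⌊(λ + 180)/6⌋ + 1; -114.0555° ∈ [-120°, -114°) → zone 11.
Hemisphere: S (φ < 0).
Central meridian λ₀ = 6×11 − 183 = -117°.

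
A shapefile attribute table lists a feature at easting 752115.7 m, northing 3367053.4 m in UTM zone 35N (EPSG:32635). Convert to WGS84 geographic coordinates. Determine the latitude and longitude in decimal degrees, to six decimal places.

Zone 35N: λ₀ = 27°, k₀ = 0.9996, false easting 500000 m.
Meridian distance M = (N − FN)/k₀ = 3368400.8 m.
Inverse transverse Mercator on WGS84 gives φ = 30.40920028°, λ = 29.62439988°.

lat 30.409200°, lon 29.624400°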